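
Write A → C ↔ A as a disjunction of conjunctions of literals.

A → C ↔ A
≡ ((A → C) → A) ∧ (A → (A → C))
≡ (¬(A → C) ∨ A) ∧ (A → (A → C))
≡ (¬(¬A ∨ C) ∨ A) ∧ (A → (A → C))
≡ (¬(¬A ∨ C) ∨ A) ∧ (¬A ∨ (A → C))
≡ (¬(¬A ∨ C) ∨ A) ∧ (¬A ∨ ¬A ∨ C)
≡ (¬¬A ∧ ¬C ∨ A) ∧ (¬A ∨ ¬A ∨ C)
≡ (A ∧ ¬C ∨ A) ∧ (¬A ∨ ¬A ∨ C)
≡ A ∧ ¬C ∧ ¬A ∨ A ∧ ¬C ∧ ¬A ∨ A ∧ ¬C ∧ C ∨ A ∧ ¬A ∨ A ∧ ¬A ∨ A ∧ C
≡ A ∧ C

A ∧ C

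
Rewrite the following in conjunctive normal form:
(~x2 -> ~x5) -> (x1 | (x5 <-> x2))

~x2 | x1 | x5

(~x2 -> ~x5) -> (x1 | (x5 <-> x2))
≡ ~(~x2 -> ~x5) | x1 | (x5 <-> x2)
≡ ~(~~x2 | ~x5) | x1 | (x5 <-> x2)
≡ ~(~~x2 | ~x5) | x1 | ((x5 -> x2) & (x2 -> x5))
≡ ~(~~x2 | ~x5) | x1 | ((~x5 | x2) & (x2 -> x5))
≡ ~(~~x2 | ~x5) | x1 | ((~x5 | x2) & (~x2 | x5))
≡ (~~~x2 & ~~x5) | x1 | ((~x5 | x2) & (~x2 | x5))
≡ (~x2 & ~~x5) | x1 | ((~x5 | x2) & (~x2 | x5))
≡ (~x2 & x5) | x1 | ((~x5 | x2) & (~x2 | x5))
≡ (~x2 | x1 | ~x5 | x2) & (~x2 | x1 | ~x2 | x5) & (x5 | x1 | ~x5 | x2) & (x5 | x1 | ~x2 | x5)
≡ ~x2 | x1 | x5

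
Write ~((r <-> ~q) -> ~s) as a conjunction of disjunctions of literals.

(~r | ~q) & (q | r) & s

~((r <-> ~q) -> ~s)
≡ ~(~(r <-> ~q) | ~s)   [eliminate ->]
≡ ~(~((r -> ~q) & (~q -> r)) | ~s)   [eliminate <->]
≡ ~(~((~r | ~q) & (~q -> r)) | ~s)   [eliminate ->]
≡ ~(~((~r | ~q) & (~~q | r)) | ~s)   [eliminate ->]
≡ ~~((~r | ~q) & (~~q | r)) & ~~s   [De Morgan]
≡ (~r | ~q) & (~~q | r) & ~~s   [double negation]
≡ (~r | ~q) & (q | r) & ~~s   [double negation]
≡ (~r | ~q) & (q | r) & s   [double negation]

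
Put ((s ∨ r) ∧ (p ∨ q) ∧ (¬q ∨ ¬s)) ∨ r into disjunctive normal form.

(s ∧ p ∧ ¬q) ∨ r

((s ∨ r) ∧ (p ∨ q) ∧ (¬q ∨ ¬s)) ∨ r
≡ (s ∧ p ∧ ¬q) ∨ (s ∧ p ∧ ¬s) ∨ (s ∧ q ∧ ¬q) ∨ (s ∧ q ∧ ¬s) ∨ (r ∧ p ∧ ¬q) ∨ (r ∧ p ∧ ¬s) ∨ (r ∧ q ∧ ¬q) ∨ (r ∧ q ∧ ¬s) ∨ r   [distribute ∧ over ∨]
≡ (s ∧ p ∧ ¬q) ∨ r   [simplify]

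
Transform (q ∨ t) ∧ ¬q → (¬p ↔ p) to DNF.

¬q ∧ ¬t ∨ q

(q ∨ t) ∧ ¬q → (¬p ↔ p)
⇔ ¬((q ∨ t) ∧ ¬q) ∨ (¬p ↔ p)   — eliminate →
⇔ ¬((q ∨ t) ∧ ¬q) ∨ (¬p → p) ∧ (p → ¬p)   — eliminate ↔
⇔ ¬((q ∨ t) ∧ ¬q) ∨ (¬¬p ∨ p) ∧ (p → ¬p)   — eliminate →
⇔ ¬((q ∨ t) ∧ ¬q) ∨ (¬¬p ∨ p) ∧ (¬p ∨ ¬p)   — eliminate →
⇔ ¬(q ∨ t) ∨ ¬¬q ∨ (¬¬p ∨ p) ∧ (¬p ∨ ¬p)   — De Morgan
⇔ ¬q ∧ ¬t ∨ ¬¬q ∨ (¬¬p ∨ p) ∧ (¬p ∨ ¬p)   — De Morgan
⇔ ¬q ∧ ¬t ∨ q ∨ (¬¬p ∨ p) ∧ (¬p ∨ ¬p)   — double negation
⇔ ¬q ∧ ¬t ∨ q ∨ (p ∨ p) ∧ (¬p ∨ ¬p)   — double negation
⇔ ¬q ∧ ¬t ∨ q ∨ p ∧ ¬p ∨ p ∧ ¬p ∨ p ∧ ¬p ∨ p ∧ ¬p   — distribute ∧ over ∨
⇔ ¬q ∧ ¬t ∨ q   — simplify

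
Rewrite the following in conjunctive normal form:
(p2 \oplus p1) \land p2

(\lnot p2 \lor \lnot p1) \land p2

(p2 \oplus p1) \land p2
≡ (p2 \lor p1) \land \lnot (p2 \land p1) \land p2   [expand \oplus]
≡ (p2 \lor p1) \land (\lnot p2 \lor \lnot p1) \land p2   [De Morgan]
≡ (\lnot p2 \lor \lnot p1) \land p2   [simplify]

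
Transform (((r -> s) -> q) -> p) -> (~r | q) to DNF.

(((r -> s) -> q) -> p) -> (~r | q)
≡ ~(((r -> s) -> q) -> p) | ~r | q
≡ ~(~((r -> s) -> q) | p) | ~r | q
≡ ~(~(~(r -> s) | q) | p) | ~r | q
≡ ~(~(~(~r | s) | q) | p) | ~r | q
≡ (~~(~(~r | s) | q) & ~p) | ~r | q
≡ ((~(~r | s) | q) & ~p) | ~r | q
≡ (((~~r & ~s) | q) & ~p) | ~r | q
≡ (((r & ~s) | q) & ~p) | ~r | q
≡ (r & ~s & ~p) | (q & ~p) | ~r | q
≡ (r & ~s & ~p) | ~r | q

(r & ~s & ~p) | ~r | q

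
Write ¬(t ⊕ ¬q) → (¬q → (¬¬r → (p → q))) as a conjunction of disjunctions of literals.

¬t ∨ q ∨ ¬r ∨ ¬p

¬(t ⊕ ¬q) → (¬q → (¬¬r → (p → q)))
≡ ¬¬(t ⊕ ¬q) ∨ (¬q → (¬¬r → (p → q)))
≡ ¬¬((t ∨ ¬q) ∧ ¬(t ∧ ¬q)) ∨ (¬q → (¬¬r → (p → q)))
≡ ¬¬((t ∨ ¬q) ∧ ¬(t ∧ ¬q)) ∨ ¬¬q ∨ (¬¬r → (p → q))
≡ ¬¬((t ∨ ¬q) ∧ ¬(t ∧ ¬q)) ∨ ¬¬q ∨ ¬¬¬r ∨ (p → q)
≡ ¬¬((t ∨ ¬q) ∧ ¬(t ∧ ¬q)) ∨ ¬¬q ∨ ¬¬¬r ∨ ¬p ∨ q
≡ ((t ∨ ¬q) ∧ ¬(t ∧ ¬q)) ∨ ¬¬q ∨ ¬¬¬r ∨ ¬p ∨ q
≡ ((t ∨ ¬q) ∧ (¬t ∨ ¬¬q)) ∨ ¬¬q ∨ ¬¬¬r ∨ ¬p ∨ q
≡ ((t ∨ ¬q) ∧ (¬t ∨ q)) ∨ ¬¬q ∨ ¬¬¬r ∨ ¬p ∨ q
≡ ((t ∨ ¬q) ∧ (¬t ∨ q)) ∨ q ∨ ¬¬¬r ∨ ¬p ∨ q
≡ ((t ∨ ¬q) ∧ (¬t ∨ q)) ∨ q ∨ ¬r ∨ ¬p ∨ q
≡ (t ∨ ¬q ∨ q ∨ ¬r ∨ ¬p ∨ q) ∧ (¬t ∨ q ∨ q ∨ ¬r ∨ ¬p ∨ q)
≡ ¬t ∨ q ∨ ¬r ∨ ¬p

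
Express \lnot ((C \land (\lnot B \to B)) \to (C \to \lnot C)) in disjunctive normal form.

\lnot ((C \land (\lnot B \to B)) \to (C \to \lnot C))
⇔ \lnot (\lnot (C \land (\lnot B \to B)) \lor (C \to \lnot C))   (eliminate \to)
⇔ \lnot (\lnot (C \land (\lnot \lnot B \lor B)) \lor (C \to \lnot C))   (eliminate \to)
⇔ \lnot (\lnot (C \land (\lnot \lnot B \lor B)) \lor \lnot C \lor \lnot C)   (eliminate \to)
⇔ \lnot \lnot (C \land (\lnot \lnot B \lor B)) \land \lnot \lnot C \land \lnot \lnot C   (De Morgan)
⇔ C \land (\lnot \lnot B \lor B) \land \lnot \lnot C \land \lnot \lnot C   (double negation)
⇔ C \land (B \lor B) \land \lnot \lnot C \land \lnot \lnot C   (double negation)
⇔ C \land (B \lor B) \land C \land \lnot \lnot C   (double negation)
⇔ C \land (B \lor B) \land C \land C   (double negation)
⇔ (C \land B \land C \land C) \lor (C \land B \land C \land C)   (distribute \land over \lor)
⇔ C \land B   (simplify)

C \land B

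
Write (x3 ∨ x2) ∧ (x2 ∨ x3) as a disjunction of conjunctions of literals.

x3 ∨ x2

(x3 ∨ x2) ∧ (x2 ∨ x3)
⇔ x3 ∧ x2 ∨ x3 ∧ x3 ∨ x2 ∧ x2 ∨ x2 ∧ x3   (distribute ∧ over ∨)
⇔ x3 ∨ x2   (simplify)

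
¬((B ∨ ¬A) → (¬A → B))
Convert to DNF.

¬A ∧ ¬B

¬((B ∨ ¬A) → (¬A → B))
≡ ¬(¬(B ∨ ¬A) ∨ (¬A → B))   [eliminate →]
≡ ¬(¬(B ∨ ¬A) ∨ ¬¬A ∨ B)   [eliminate →]
≡ ¬¬(B ∨ ¬A) ∧ ¬¬¬A ∧ ¬B   [De Morgan]
≡ (B ∨ ¬A) ∧ ¬¬¬A ∧ ¬B   [double negation]
≡ (B ∨ ¬A) ∧ ¬A ∧ ¬B   [double negation]
≡ (B ∧ ¬A ∧ ¬B) ∨ (¬A ∧ ¬A ∧ ¬B)   [distribute ∧ over ∨]
≡ ¬A ∧ ¬B   [simplify]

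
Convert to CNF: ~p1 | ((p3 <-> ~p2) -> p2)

~p1 | p2 | ~p3

~p1 | ((p3 <-> ~p2) -> p2)
= ~p1 | ~(p3 <-> ~p2) | p2   [eliminate ->]
= ~p1 | ~((p3 -> ~p2) & (~p2 -> p3)) | p2   [eliminate <->]
= ~p1 | ~((~p3 | ~p2) & (~p2 -> p3)) | p2   [eliminate ->]
= ~p1 | ~((~p3 | ~p2) & (~~p2 | p3)) | p2   [eliminate ->]
= ~p1 | ~(~p3 | ~p2) | ~(~~p2 | p3) | p2   [De Morgan]
= ~p1 | (~~p3 & ~~p2) | ~(~~p2 | p3) | p2   [De Morgan]
= ~p1 | (p3 & ~~p2) | ~(~~p2 | p3) | p2   [double negation]
= ~p1 | (p3 & p2) | ~(~~p2 | p3) | p2   [double negation]
= ~p1 | (p3 & p2) | (~~~p2 & ~p3) | p2   [De Morgan]
= ~p1 | (p3 & p2) | (~p2 & ~p3) | p2   [double negation]
= (~p1 | p3 | ~p2 | p2) & (~p1 | p3 | ~p3 | p2) & (~p1 | p2 | ~p2 | p2) & (~p1 | p2 | ~p3 | p2)   [distribute | over &]
= ~p1 | p2 | ~p3   [simplify]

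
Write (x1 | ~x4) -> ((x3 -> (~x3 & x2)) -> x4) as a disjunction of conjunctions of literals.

x3 | x4

(x1 | ~x4) -> ((x3 -> (~x3 & x2)) -> x4)
≡ ~(x1 | ~x4) | ((x3 -> (~x3 & x2)) -> x4)   [eliminate ->]
≡ ~(x1 | ~x4) | ~(x3 -> (~x3 & x2)) | x4   [eliminate ->]
≡ ~(x1 | ~x4) | ~(~x3 | (~x3 & x2)) | x4   [eliminate ->]
≡ (~x1 & ~~x4) | ~(~x3 | (~x3 & x2)) | x4   [De Morgan]
≡ (~x1 & x4) | ~(~x3 | (~x3 & x2)) | x4   [double negation]
≡ (~x1 & x4) | (~~x3 & ~(~x3 & x2)) | x4   [De Morgan]
≡ (~x1 & x4) | (x3 & ~(~x3 & x2)) | x4   [double negation]
≡ (~x1 & x4) | (x3 & (~~x3 | ~x2)) | x4   [De Morgan]
≡ (~x1 & x4) | (x3 & (x3 | ~x2)) | x4   [double negation]
≡ (~x1 & x4) | (x3 & x3) | (x3 & ~x2) | x4   [distribute & over |]
≡ x3 | x4   [simplify]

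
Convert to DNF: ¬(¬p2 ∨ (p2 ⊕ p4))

p2 ∧ p4

¬(¬p2 ∨ (p2 ⊕ p4))
≡ ¬(¬p2 ∨ (p2 ∧ ¬p4) ∨ (¬p2 ∧ p4))   — expand ⊕
≡ ¬¬p2 ∧ ¬(p2 ∧ ¬p4) ∧ ¬(¬p2 ∧ p4)   — De Morgan
≡ p2 ∧ ¬(p2 ∧ ¬p4) ∧ ¬(¬p2 ∧ p4)   — double negation
≡ p2 ∧ (¬p2 ∨ ¬¬p4) ∧ ¬(¬p2 ∧ p4)   — De Morgan
≡ p2 ∧ (¬p2 ∨ p4) ∧ ¬(¬p2 ∧ p4)   — double negation
≡ p2 ∧ (¬p2 ∨ p4) ∧ (¬¬p2 ∨ ¬p4)   — De Morgan
≡ p2 ∧ (¬p2 ∨ p4) ∧ (p2 ∨ ¬p4)   — double negation
≡ (p2 ∧ ¬p2 ∧ p2) ∨ (p2 ∧ ¬p2 ∧ ¬p4) ∨ (p2 ∧ p4 ∧ p2) ∨ (p2 ∧ p4 ∧ ¬p4)   — distribute ∧ over ∨
≡ p2 ∧ p4   — simplify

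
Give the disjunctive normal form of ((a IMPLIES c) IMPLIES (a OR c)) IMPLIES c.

(NOT a AND NOT c) OR c

((a IMPLIES c) IMPLIES (a OR c)) IMPLIES c
≡ NOT ((a IMPLIES c) IMPLIES (a OR c)) OR c   (eliminate IMPLIES)
≡ NOT (NOT (a IMPLIES c) OR a OR c) OR c   (eliminate IMPLIES)
≡ NOT (NOT (NOT a OR c) OR a OR c) OR c   (eliminate IMPLIES)
≡ (NOT NOT (NOT a OR c) AND NOT a AND NOT c) OR c   (De Morgan)
≡ ((NOT a OR c) AND NOT a AND NOT c) OR c   (double negation)
≡ (NOT a AND NOT a AND NOT c) OR (c AND NOT a AND NOT c) OR c   (distribute AND over OR)
≡ (NOT a AND NOT c) OR c   (simplify)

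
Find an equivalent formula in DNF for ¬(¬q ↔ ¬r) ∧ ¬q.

¬(¬q ↔ ¬r) ∧ ¬q
= ¬((¬q → ¬r) ∧ (¬r → ¬q)) ∧ ¬q   [eliminate ↔]
= ¬((¬¬q ∨ ¬r) ∧ (¬r → ¬q)) ∧ ¬q   [eliminate →]
= ¬((¬¬q ∨ ¬r) ∧ (¬¬r ∨ ¬q)) ∧ ¬q   [eliminate →]
= (¬(¬¬q ∨ ¬r) ∨ ¬(¬¬r ∨ ¬q)) ∧ ¬q   [De Morgan]
= ((¬¬¬q ∧ ¬¬r) ∨ ¬(¬¬r ∨ ¬q)) ∧ ¬q   [De Morgan]
= ((¬q ∧ ¬¬r) ∨ ¬(¬¬r ∨ ¬q)) ∧ ¬q   [double negation]
= ((¬q ∧ r) ∨ ¬(¬¬r ∨ ¬q)) ∧ ¬q   [double negation]
= ((¬q ∧ r) ∨ (¬¬¬r ∧ ¬¬q)) ∧ ¬q   [De Morgan]
= ((¬q ∧ r) ∨ (¬r ∧ ¬¬q)) ∧ ¬q   [double negation]
= ((¬q ∧ r) ∨ (¬r ∧ q)) ∧ ¬q   [double negation]
= (¬q ∧ r ∧ ¬q) ∨ (¬r ∧ q ∧ ¬q)   [distribute ∧ over ∨]
= ¬q ∧ r   [simplify]

¬q ∧ r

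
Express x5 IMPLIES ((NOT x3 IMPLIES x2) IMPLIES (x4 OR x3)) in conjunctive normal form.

NOT x5 OR NOT x2 OR x4 OR x3

x5 IMPLIES ((NOT x3 IMPLIES x2) IMPLIES (x4 OR x3))
≡ NOT x5 OR ((NOT x3 IMPLIES x2) IMPLIES (x4 OR x3))   — eliminate IMPLIES
≡ NOT x5 OR NOT (NOT x3 IMPLIES x2) OR x4 OR x3   — eliminate IMPLIES
≡ NOT x5 OR NOT (NOT NOT x3 OR x2) OR x4 OR x3   — eliminate IMPLIES
≡ NOT x5 OR (NOT NOT NOT x3 AND NOT x2) OR x4 OR x3   — De Morgan
≡ NOT x5 OR (NOT x3 AND NOT x2) OR x4 OR x3   — double negation
≡ (NOT x5 OR NOT x3 OR x4 OR x3) AND (NOT x5 OR NOT x2 OR x4 OR x3)   — distribute OR over AND
≡ NOT x5 OR NOT x2 OR x4 OR x3   — simplify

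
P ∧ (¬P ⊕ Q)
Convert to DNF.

P ∧ (¬P ⊕ Q)
= P ∧ ((¬P ∧ ¬Q) ∨ (¬¬P ∧ Q))   [expand ⊕]
= P ∧ ((¬P ∧ ¬Q) ∨ (P ∧ Q))   [double negation]
= (P ∧ ¬P ∧ ¬Q) ∨ (P ∧ P ∧ Q)   [distribute ∧ over ∨]
= P ∧ Q   [simplify]

P ∧ Q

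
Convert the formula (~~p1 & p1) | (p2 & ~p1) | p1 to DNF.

p1 | (p2 & ~p1)

(~~p1 & p1) | (p2 & ~p1) | p1
≡ (p1 & p1) | (p2 & ~p1) | p1   [double negation]
≡ p1 | (p2 & ~p1)   [simplify]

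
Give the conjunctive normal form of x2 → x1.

x2 → x1
≡ ¬x2 ∨ x1   — eliminate →

¬x2 ∨ x1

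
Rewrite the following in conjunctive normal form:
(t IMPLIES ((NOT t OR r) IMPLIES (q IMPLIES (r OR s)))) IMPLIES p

(t IMPLIES ((NOT t OR r) IMPLIES (q IMPLIES (r OR s)))) IMPLIES p
= NOT (t IMPLIES ((NOT t OR r) IMPLIES (q IMPLIES (r OR s)))) OR p
= NOT (NOT t OR ((NOT t OR r) IMPLIES (q IMPLIES (r OR s)))) OR p
= NOT (NOT t OR NOT (NOT t OR r) OR (q IMPLIES (r OR s))) OR p
= NOT (NOT t OR NOT (NOT t OR r) OR NOT q OR r OR s) OR p
= (NOT NOT t AND NOT NOT (NOT t OR r) AND NOT NOT q AND NOT r AND NOT s) OR p
= (t AND NOT NOT (NOT t OR r) AND NOT NOT q AND NOT r AND NOT s) OR p
= (t AND (NOT t OR r) AND NOT NOT q AND NOT r AND NOT s) OR p
= (t AND (NOT t OR r) AND q AND NOT r AND NOT s) OR p
= (t OR p) AND (NOT t OR r OR p) AND (q OR p) AND (NOT r OR p) AND (NOT s OR p)

(t OR p) AND (NOT t OR r OR p) AND (q OR p) AND (NOT r OR p) AND (NOT s OR p)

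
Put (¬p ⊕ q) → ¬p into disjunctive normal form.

(¬p ⊕ q) → ¬p
≡ ¬(¬p ⊕ q) ∨ ¬p   (eliminate →)
≡ ¬((¬p ∧ ¬q) ∨ (¬¬p ∧ q)) ∨ ¬p   (expand ⊕)
≡ (¬(¬p ∧ ¬q) ∧ ¬(¬¬p ∧ q)) ∨ ¬p   (De Morgan)
≡ ((¬¬p ∨ ¬¬q) ∧ ¬(¬¬p ∧ q)) ∨ ¬p   (De Morgan)
≡ ((p ∨ ¬¬q) ∧ ¬(¬¬p ∧ q)) ∨ ¬p   (double negation)
≡ ((p ∨ q) ∧ ¬(¬¬p ∧ q)) ∨ ¬p   (double negation)
≡ ((p ∨ q) ∧ (¬¬¬p ∨ ¬q)) ∨ ¬p   (De Morgan)
≡ ((p ∨ q) ∧ (¬p ∨ ¬q)) ∨ ¬p   (double negation)
≡ (p ∧ ¬p) ∨ (p ∧ ¬q) ∨ (q ∧ ¬p) ∨ (q ∧ ¬q) ∨ ¬p   (distribute ∧ over ∨)
≡ (p ∧ ¬q) ∨ ¬p   (simplify)

(p ∧ ¬q) ∨ ¬p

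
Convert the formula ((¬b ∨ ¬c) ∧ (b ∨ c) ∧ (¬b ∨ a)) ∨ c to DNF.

((¬b ∨ ¬c) ∧ (b ∨ c) ∧ (¬b ∨ a)) ∨ c
⇔ (¬b ∧ b ∧ ¬b) ∨ (¬b ∧ b ∧ a) ∨ (¬b ∧ c ∧ ¬b) ∨ (¬b ∧ c ∧ a) ∨ (¬c ∧ b ∧ ¬b) ∨ (¬c ∧ b ∧ a) ∨ (¬c ∧ c ∧ ¬b) ∨ (¬c ∧ c ∧ a) ∨ c
⇔ (¬c ∧ b ∧ a) ∨ c

(¬c ∧ b ∧ a) ∨ c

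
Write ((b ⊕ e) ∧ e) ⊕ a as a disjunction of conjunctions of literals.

(¬b ∧ e ∧ ¬a) ∨ (e ∧ b ∧ a) ∨ (¬e ∧ a)

((b ⊕ e) ∧ e) ⊕ a
= ((b ⊕ e) ∧ e ∧ ¬a) ∨ (¬((b ⊕ e) ∧ e) ∧ a)   — expand ⊕
= (((b ∧ ¬e) ∨ (¬b ∧ e)) ∧ e ∧ ¬a) ∨ (¬((b ⊕ e) ∧ e) ∧ a)   — expand ⊕
= (((b ∧ ¬e) ∨ (¬b ∧ e)) ∧ e ∧ ¬a) ∨ (¬(((b ∧ ¬e) ∨ (¬b ∧ e)) ∧ e) ∧ a)   — expand ⊕
= (((b ∧ ¬e) ∨ (¬b ∧ e)) ∧ e ∧ ¬a) ∨ ((¬((b ∧ ¬e) ∨ (¬b ∧ e)) ∨ ¬e) ∧ a)   — De Morgan
= (((b ∧ ¬e) ∨ (¬b ∧ e)) ∧ e ∧ ¬a) ∨ (((¬(b ∧ ¬e) ∧ ¬(¬b ∧ e)) ∨ ¬e) ∧ a)   — De Morgan
= (((b ∧ ¬e) ∨ (¬b ∧ e)) ∧ e ∧ ¬a) ∨ ((((¬b ∨ ¬¬e) ∧ ¬(¬b ∧ e)) ∨ ¬e) ∧ a)   — De Morgan
= (((b ∧ ¬e) ∨ (¬b ∧ e)) ∧ e ∧ ¬a) ∨ ((((¬b ∨ e) ∧ ¬(¬b ∧ e)) ∨ ¬e) ∧ a)   — double negation
= (((b ∧ ¬e) ∨ (¬b ∧ e)) ∧ e ∧ ¬a) ∨ ((((¬b ∨ e) ∧ (¬¬b ∨ ¬e)) ∨ ¬e) ∧ a)   — De Morgan
= (((b ∧ ¬e) ∨ (¬b ∧ e)) ∧ e ∧ ¬a) ∨ ((((¬b ∨ e) ∧ (b ∨ ¬e)) ∨ ¬e) ∧ a)   — double negation
= (b ∧ ¬e ∧ e ∧ ¬a) ∨ (¬b ∧ e ∧ e ∧ ¬a) ∨ (¬b ∧ b ∧ a) ∨ (¬b ∧ ¬e ∧ a) ∨ (e ∧ b ∧ a) ∨ (e ∧ ¬e ∧ a) ∨ (¬e ∧ a)   — distribute ∧ over ∨
= (¬b ∧ e ∧ ¬a) ∨ (e ∧ b ∧ a) ∨ (¬e ∧ a)   — simplify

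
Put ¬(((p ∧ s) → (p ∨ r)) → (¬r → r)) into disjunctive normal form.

(¬p ∧ ¬r) ∨ (¬s ∧ ¬r) ∨ (p ∧ ¬r)

¬(((p ∧ s) → (p ∨ r)) → (¬r → r))
⇔ ¬(¬((p ∧ s) → (p ∨ r)) ∨ (¬r → r))   [eliminate →]
⇔ ¬(¬(¬(p ∧ s) ∨ p ∨ r) ∨ (¬r → r))   [eliminate →]
⇔ ¬(¬(¬(p ∧ s) ∨ p ∨ r) ∨ ¬¬r ∨ r)   [eliminate →]
⇔ ¬¬(¬(p ∧ s) ∨ p ∨ r) ∧ ¬¬¬r ∧ ¬r   [De Morgan]
⇔ (¬(p ∧ s) ∨ p ∨ r) ∧ ¬¬¬r ∧ ¬r   [double negation]
⇔ (¬p ∨ ¬s ∨ p ∨ r) ∧ ¬¬¬r ∧ ¬r   [De Morgan]
⇔ (¬p ∨ ¬s ∨ p ∨ r) ∧ ¬r ∧ ¬r   [double negation]
⇔ (¬p ∧ ¬r ∧ ¬r) ∨ (¬s ∧ ¬r ∧ ¬r) ∨ (p ∧ ¬r ∧ ¬r) ∨ (r ∧ ¬r ∧ ¬r)   [distribute ∧ over ∨]
⇔ (¬p ∧ ¬r) ∨ (¬s ∧ ¬r) ∨ (p ∧ ¬r)   [simplify]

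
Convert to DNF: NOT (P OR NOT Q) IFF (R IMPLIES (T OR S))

(P AND R AND NOT T AND NOT S) OR (NOT Q AND R AND NOT T AND NOT S) OR (NOT R AND NOT P AND Q) OR (T AND NOT P AND Q) OR (S AND NOT P AND Q)

NOT (P OR NOT Q) IFF (R IMPLIES (T OR S))
= (NOT (P OR NOT Q) IMPLIES (R IMPLIES (T OR S))) AND ((R IMPLIES (T OR S)) IMPLIES NOT (P OR NOT Q))   [eliminate IFF]
= (NOT NOT (P OR NOT Q) OR (R IMPLIES (T OR S))) AND ((R IMPLIES (T OR S)) IMPLIES NOT (P OR NOT Q))   [eliminate IMPLIES]
= (NOT NOT (P OR NOT Q) OR NOT R OR T OR S) AND ((R IMPLIES (T OR S)) IMPLIES NOT (P OR NOT Q))   [eliminate IMPLIES]
= (NOT NOT (P OR NOT Q) OR NOT R OR T OR S) AND (NOT (R IMPLIES (T OR S)) OR NOT (P OR NOT Q))   [eliminate IMPLIES]
= (NOT NOT (P OR NOT Q) OR NOT R OR T OR S) AND (NOT (NOT R OR T OR S) OR NOT (P OR NOT Q))   [eliminate IMPLIES]
= (P OR NOT Q OR NOT R OR T OR S) AND (NOT (NOT R OR T OR S) OR NOT (P OR NOT Q))   [double negation]
= (P OR NOT Q OR NOT R OR T OR S) AND ((NOT NOT R AND NOT T AND NOT S) OR NOT (P OR NOT Q))   [De Morgan]
= (P OR NOT Q OR NOT R OR T OR S) AND ((R AND NOT T AND NOT S) OR NOT (P OR NOT Q))   [double negation]
= (P OR NOT Q OR NOT R OR T OR S) AND ((R AND NOT T AND NOT S) OR (NOT P AND NOT NOT Q))   [De Morgan]
= (P OR NOT Q OR NOT R OR T OR S) AND ((R AND NOT T AND NOT S) OR (NOT P AND Q))   [double negation]
= (P AND R AND NOT T AND NOT S) OR (P AND NOT P AND Q) OR (NOT Q AND R AND NOT T AND NOT S) OR (NOT Q AND NOT P AND Q) OR (NOT R AND R AND NOT T AND NOT S) OR (NOT R AND NOT P AND Q) OR (T AND R AND NOT T AND NOT S) OR (T AND NOT P AND Q) OR (S AND R AND NOT T AND NOT S) OR (S AND NOT P AND Q)   [distribute AND over OR]
= (P AND R AND NOT T AND NOT S) OR (NOT Q AND R AND NOT T AND NOT S) OR (NOT R AND NOT P AND Q) OR (T AND NOT P AND Q) OR (S AND NOT P AND Q)   [simplify]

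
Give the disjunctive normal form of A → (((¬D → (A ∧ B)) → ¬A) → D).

¬A ∨ (A ∧ B) ∨ D

A → (((¬D → (A ∧ B)) → ¬A) → D)
⇔ ¬A ∨ (((¬D → (A ∧ B)) → ¬A) → D)   (eliminate →)
⇔ ¬A ∨ ¬((¬D → (A ∧ B)) → ¬A) ∨ D   (eliminate →)
⇔ ¬A ∨ ¬(¬(¬D → (A ∧ B)) ∨ ¬A) ∨ D   (eliminate →)
⇔ ¬A ∨ ¬(¬(¬¬D ∨ (A ∧ B)) ∨ ¬A) ∨ D   (eliminate →)
⇔ ¬A ∨ (¬¬(¬¬D ∨ (A ∧ B)) ∧ ¬¬A) ∨ D   (De Morgan)
⇔ ¬A ∨ ((¬¬D ∨ (A ∧ B)) ∧ ¬¬A) ∨ D   (double negation)
⇔ ¬A ∨ ((D ∨ (A ∧ B)) ∧ ¬¬A) ∨ D   (double negation)
⇔ ¬A ∨ ((D ∨ (A ∧ B)) ∧ A) ∨ D   (double negation)
⇔ ¬A ∨ (D ∧ A) ∨ (A ∧ B ∧ A) ∨ D   (distribute ∧ over ∨)
⇔ ¬A ∨ (A ∧ B) ∨ D   (simplify)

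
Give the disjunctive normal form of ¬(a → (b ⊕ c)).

(a ∧ ¬b ∧ ¬c) ∨ (a ∧ c ∧ b)

¬(a → (b ⊕ c))
= ¬(¬a ∨ (b ⊕ c))
= ¬(¬a ∨ (b ∧ ¬c) ∨ (¬b ∧ c))
= ¬¬a ∧ ¬(b ∧ ¬c) ∧ ¬(¬b ∧ c)
= a ∧ ¬(b ∧ ¬c) ∧ ¬(¬b ∧ c)
= a ∧ (¬b ∨ ¬¬c) ∧ ¬(¬b ∧ c)
= a ∧ (¬b ∨ c) ∧ ¬(¬b ∧ c)
= a ∧ (¬b ∨ c) ∧ (¬¬b ∨ ¬c)
= a ∧ (¬b ∨ c) ∧ (b ∨ ¬c)
= (a ∧ ¬b ∧ b) ∨ (a ∧ ¬b ∧ ¬c) ∨ (a ∧ c ∧ b) ∨ (a ∧ c ∧ ¬c)
= (a ∧ ¬b ∧ ¬c) ∨ (a ∧ c ∧ b)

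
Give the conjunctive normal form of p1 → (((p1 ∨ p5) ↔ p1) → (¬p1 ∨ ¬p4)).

¬p1 ∨ ¬p4

p1 → (((p1 ∨ p5) ↔ p1) → (¬p1 ∨ ¬p4))
= ¬p1 ∨ (((p1 ∨ p5) ↔ p1) → (¬p1 ∨ ¬p4))   — eliminate →
= ¬p1 ∨ ¬((p1 ∨ p5) ↔ p1) ∨ ¬p1 ∨ ¬p4   — eliminate →
= ¬p1 ∨ ¬(((p1 ∨ p5) → p1) ∧ (p1 → (p1 ∨ p5))) ∨ ¬p1 ∨ ¬p4   — eliminate ↔
= ¬p1 ∨ ¬((¬(p1 ∨ p5) ∨ p1) ∧ (p1 → (p1 ∨ p5))) ∨ ¬p1 ∨ ¬p4   — eliminate →
= ¬p1 ∨ ¬((¬(p1 ∨ p5) ∨ p1) ∧ (¬p1 ∨ p1 ∨ p5)) ∨ ¬p1 ∨ ¬p4   — eliminate →
= ¬p1 ∨ ¬(¬(p1 ∨ p5) ∨ p1) ∨ ¬(¬p1 ∨ p1 ∨ p5) ∨ ¬p1 ∨ ¬p4   — De Morgan
= ¬p1 ∨ (¬¬(p1 ∨ p5) ∧ ¬p1) ∨ ¬(¬p1 ∨ p1 ∨ p5) ∨ ¬p1 ∨ ¬p4   — De Morgan
= ¬p1 ∨ ((p1 ∨ p5) ∧ ¬p1) ∨ ¬(¬p1 ∨ p1 ∨ p5) ∨ ¬p1 ∨ ¬p4   — double negation
= ¬p1 ∨ ((p1 ∨ p5) ∧ ¬p1) ∨ (¬¬p1 ∧ ¬p1 ∧ ¬p5) ∨ ¬p1 ∨ ¬p4   — De Morgan
= ¬p1 ∨ ((p1 ∨ p5) ∧ ¬p1) ∨ (p1 ∧ ¬p1 ∧ ¬p5) ∨ ¬p1 ∨ ¬p4   — double negation
= (¬p1 ∨ p1 ∨ p5 ∨ p1 ∨ ¬p1 ∨ ¬p4) ∧ (¬p1 ∨ p1 ∨ p5 ∨ ¬p1 ∨ ¬p1 ∨ ¬p4) ∧ (¬p1 ∨ p1 ∨ p5 ∨ ¬p5 ∨ ¬p1 ∨ ¬p4) ∧ (¬p1 ∨ ¬p1 ∨ p1 ∨ ¬p1 ∨ ¬p4) ∧ (¬p1 ∨ ¬p1 ∨ ¬p1 ∨ ¬p1 ∨ ¬p4) ∧ (¬p1 ∨ ¬p1 ∨ ¬p5 ∨ ¬p1 ∨ ¬p4)   — distribute ∨ over ∧
= ¬p1 ∨ ¬p4   — simplify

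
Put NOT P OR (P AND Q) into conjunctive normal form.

NOT P OR Q

NOT P OR (P AND Q)
≡ (NOT P OR P) AND (NOT P OR Q)   — distribute OR over AND
≡ NOT P OR Q   — simplify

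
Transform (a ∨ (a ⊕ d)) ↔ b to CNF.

(¬a ∨ b) ∧ (¬d ∨ a ∨ b) ∧ (¬b ∨ a ∨ d)

(a ∨ (a ⊕ d)) ↔ b
⇔ ((a ∨ (a ⊕ d)) → b) ∧ (b → (a ∨ (a ⊕ d)))   (eliminate ↔)
⇔ (¬(a ∨ (a ⊕ d)) ∨ b) ∧ (b → (a ∨ (a ⊕ d)))   (eliminate →)
⇔ (¬(a ∨ ((a ∨ d) ∧ ¬(a ∧ d))) ∨ b) ∧ (b → (a ∨ (a ⊕ d)))   (expand ⊕)
⇔ (¬(a ∨ ((a ∨ d) ∧ ¬(a ∧ d))) ∨ b) ∧ (¬b ∨ a ∨ (a ⊕ d))   (eliminate →)
⇔ (¬(a ∨ ((a ∨ d) ∧ ¬(a ∧ d))) ∨ b) ∧ (¬b ∨ a ∨ ((a ∨ d) ∧ ¬(a ∧ d)))   (expand ⊕)
⇔ ((¬a ∧ ¬((a ∨ d) ∧ ¬(a ∧ d))) ∨ b) ∧ (¬b ∨ a ∨ ((a ∨ d) ∧ ¬(a ∧ d)))   (De Morgan)
⇔ ((¬a ∧ (¬(a ∨ d) ∨ ¬¬(a ∧ d))) ∨ b) ∧ (¬b ∨ a ∨ ((a ∨ d) ∧ ¬(a ∧ d)))   (De Morgan)
⇔ ((¬a ∧ ((¬a ∧ ¬d) ∨ ¬¬(a ∧ d))) ∨ b) ∧ (¬b ∨ a ∨ ((a ∨ d) ∧ ¬(a ∧ d)))   (De Morgan)
⇔ ((¬a ∧ ((¬a ∧ ¬d) ∨ (a ∧ d))) ∨ b) ∧ (¬b ∨ a ∨ ((a ∨ d) ∧ ¬(a ∧ d)))   (double negation)
⇔ ((¬a ∧ ((¬a ∧ ¬d) ∨ (a ∧ d))) ∨ b) ∧ (¬b ∨ a ∨ ((a ∨ d) ∧ (¬a ∨ ¬d)))   (De Morgan)
⇔ (¬a ∨ b) ∧ (¬a ∨ a ∨ b) ∧ (¬a ∨ d ∨ b) ∧ (¬d ∨ a ∨ b) ∧ (¬d ∨ d ∨ b) ∧ (¬b ∨ a ∨ a ∨ d) ∧ (¬b ∨ a ∨ ¬a ∨ ¬d)   (distribute ∨ over ∧)
⇔ (¬a ∨ b) ∧ (¬d ∨ a ∨ b) ∧ (¬b ∨ a ∨ d)   (simplify)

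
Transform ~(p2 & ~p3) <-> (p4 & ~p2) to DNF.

(p2 & ~p3) | (p4 & ~p2)

~(p2 & ~p3) <-> (p4 & ~p2)
≡ (~(p2 & ~p3) -> (p4 & ~p2)) & ((p4 & ~p2) -> ~(p2 & ~p3))   [eliminate <->]
≡ (~~(p2 & ~p3) | (p4 & ~p2)) & ((p4 & ~p2) -> ~(p2 & ~p3))   [eliminate ->]
≡ (~~(p2 & ~p3) | (p4 & ~p2)) & (~(p4 & ~p2) | ~(p2 & ~p3))   [eliminate ->]
≡ ((p2 & ~p3) | (p4 & ~p2)) & (~(p4 & ~p2) | ~(p2 & ~p3))   [double negation]
≡ ((p2 & ~p3) | (p4 & ~p2)) & (~p4 | ~~p2 | ~(p2 & ~p3))   [De Morgan]
≡ ((p2 & ~p3) | (p4 & ~p2)) & (~p4 | p2 | ~(p2 & ~p3))   [double negation]
≡ ((p2 & ~p3) | (p4 & ~p2)) & (~p4 | p2 | ~p2 | ~~p3)   [De Morgan]
≡ ((p2 & ~p3) | (p4 & ~p2)) & (~p4 | p2 | ~p2 | p3)   [double negation]
≡ (p2 & ~p3 & ~p4) | (p2 & ~p3 & p2) | (p2 & ~p3 & ~p2) | (p2 & ~p3 & p3) | (p4 & ~p2 & ~p4) | (p4 & ~p2 & p2) | (p4 & ~p2 & ~p2) | (p4 & ~p2 & p3)   [distribute & over |]
≡ (p2 & ~p3) | (p4 & ~p2)   [simplify]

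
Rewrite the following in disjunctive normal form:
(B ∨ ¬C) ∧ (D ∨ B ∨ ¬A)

(B ∨ ¬C) ∧ (D ∨ B ∨ ¬A)
≡ (B ∧ D) ∨ (B ∧ B) ∨ (B ∧ ¬A) ∨ (¬C ∧ D) ∨ (¬C ∧ B) ∨ (¬C ∧ ¬A)   [distribute ∧ over ∨]
≡ B ∨ (¬C ∧ D) ∨ (¬C ∧ ¬A)   [simplify]

B ∨ (¬C ∧ D) ∨ (¬C ∧ ¬A)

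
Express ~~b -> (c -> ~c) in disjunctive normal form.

~b | ~c

~~b -> (c -> ~c)
≡ ~~~b | (c -> ~c)   [eliminate ->]
≡ ~~~b | ~c | ~c   [eliminate ->]
≡ ~b | ~c | ~c   [double negation]
≡ ~b | ~c   [simplify]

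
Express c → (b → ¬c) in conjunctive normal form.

¬c ∨ ¬b

c → (b → ¬c)
⇔ ¬c ∨ (b → ¬c)   [eliminate →]
⇔ ¬c ∨ ¬b ∨ ¬c   [eliminate →]
⇔ ¬c ∨ ¬b   [simplify]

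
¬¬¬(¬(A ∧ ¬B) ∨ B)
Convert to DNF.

¬¬¬(¬(A ∧ ¬B) ∨ B)
⇔ ¬(¬(A ∧ ¬B) ∨ B)   (double negation)
⇔ ¬¬(A ∧ ¬B) ∧ ¬B   (De Morgan)
⇔ A ∧ ¬B ∧ ¬B   (double negation)
⇔ A ∧ ¬B   (simplify)

A ∧ ¬B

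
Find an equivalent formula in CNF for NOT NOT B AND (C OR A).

B AND (C OR A)

NOT NOT B AND (C OR A)
= B AND (C OR A)   [double negation]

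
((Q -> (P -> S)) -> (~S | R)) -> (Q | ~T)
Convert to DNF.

(S & ~R) | Q | ~T

((Q -> (P -> S)) -> (~S | R)) -> (Q | ~T)
≡ ~((Q -> (P -> S)) -> (~S | R)) | Q | ~T   — eliminate ->
≡ ~(~(Q -> (P -> S)) | ~S | R) | Q | ~T   — eliminate ->
≡ ~(~(~Q | (P -> S)) | ~S | R) | Q | ~T   — eliminate ->
≡ ~(~(~Q | ~P | S) | ~S | R) | Q | ~T   — eliminate ->
≡ (~~(~Q | ~P | S) & ~~S & ~R) | Q | ~T   — De Morgan
≡ ((~Q | ~P | S) & ~~S & ~R) | Q | ~T   — double negation
≡ ((~Q | ~P | S) & S & ~R) | Q | ~T   — double negation
≡ (~Q & S & ~R) | (~P & S & ~R) | (S & S & ~R) | Q | ~T   — distribute & over |
≡ (S & ~R) | Q | ~T   — simplify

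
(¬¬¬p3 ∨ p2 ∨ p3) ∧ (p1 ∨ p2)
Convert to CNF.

(¬¬¬p3 ∨ p2 ∨ p3) ∧ (p1 ∨ p2)
= (¬p3 ∨ p2 ∨ p3) ∧ (p1 ∨ p2)   (double negation)
= p1 ∨ p2   (simplify)

p1 ∨ p2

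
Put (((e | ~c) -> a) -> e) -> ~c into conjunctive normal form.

(((e | ~c) -> a) -> e) -> ~c
⇔ ~(((e | ~c) -> a) -> e) | ~c   (eliminate ->)
⇔ ~(~((e | ~c) -> a) | e) | ~c   (eliminate ->)
⇔ ~(~(~(e | ~c) | a) | e) | ~c   (eliminate ->)
⇔ (~~(~(e | ~c) | a) & ~e) | ~c   (De Morgan)
⇔ ((~(e | ~c) | a) & ~e) | ~c   (double negation)
⇔ (((~e & ~~c) | a) & ~e) | ~c   (De Morgan)
⇔ (((~e & c) | a) & ~e) | ~c   (double negation)
⇔ (~e | a | ~c) & (c | a | ~c) & (~e | ~c)   (distribute | over &)
⇔ ~e | ~c   (simplify)

~e | ~c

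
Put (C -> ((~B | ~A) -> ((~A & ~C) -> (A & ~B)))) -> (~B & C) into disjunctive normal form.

(C -> ((~B | ~A) -> ((~A & ~C) -> (A & ~B)))) -> (~B & C)
= ~(C -> ((~B | ~A) -> ((~A & ~C) -> (A & ~B)))) | (~B & C)   — eliminate ->
= ~(~C | ((~B | ~A) -> ((~A & ~C) -> (A & ~B)))) | (~B & C)   — eliminate ->
= ~(~C | ~(~B | ~A) | ((~A & ~C) -> (A & ~B))) | (~B & C)   — eliminate ->
= ~(~C | ~(~B | ~A) | ~(~A & ~C) | (A & ~B)) | (~B & C)   — eliminate ->
= (~~C & ~~(~B | ~A) & ~~(~A & ~C) & ~(A & ~B)) | (~B & C)   — De Morgan
= (C & ~~(~B | ~A) & ~~(~A & ~C) & ~(A & ~B)) | (~B & C)   — double negation
= (C & (~B | ~A) & ~~(~A & ~C) & ~(A & ~B)) | (~B & C)   — double negation
= (C & (~B | ~A) & ~A & ~C & ~(A & ~B)) | (~B & C)   — double negation
= (C & (~B | ~A) & ~A & ~C & (~A | ~~B)) | (~B & C)   — De Morgan
= (C & (~B | ~A) & ~A & ~C & (~A | B)) | (~B & C)   — double negation
= (C & ~B & ~A & ~C & ~A) | (C & ~B & ~A & ~C & B) | (C & ~A & ~A & ~C & ~A) | (C & ~A & ~A & ~C & B) | (~B & C)   — distribute & over |
= ~B & C   — simplify

~B & C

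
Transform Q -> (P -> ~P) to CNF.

~Q | ~P

Q -> (P -> ~P)
≡ ~Q | (P -> ~P)   (eliminate ->)
≡ ~Q | ~P | ~P   (eliminate ->)
≡ ~Q | ~P   (simplify)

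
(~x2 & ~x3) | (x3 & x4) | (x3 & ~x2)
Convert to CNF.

(~x2 | x3) & (~x2 | x4)

(~x2 & ~x3) | (x3 & x4) | (x3 & ~x2)
≡ (~x2 | x3 | x3) & (~x2 | x3 | ~x2) & (~x2 | x4 | x3) & (~x2 | x4 | ~x2) & (~x3 | x3 | x3) & (~x3 | x3 | ~x2) & (~x3 | x4 | x3) & (~x3 | x4 | ~x2)   (distribute | over &)
≡ (~x2 | x3) & (~x2 | x4)   (simplify)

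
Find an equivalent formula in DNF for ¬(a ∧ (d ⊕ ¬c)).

¬a ∨ (¬d ∧ c) ∨ (¬c ∧ d)

¬(a ∧ (d ⊕ ¬c))
= ¬(a ∧ ((d ∧ ¬¬c) ∨ (¬d ∧ ¬c)))
= ¬a ∨ ¬((d ∧ ¬¬c) ∨ (¬d ∧ ¬c))
= ¬a ∨ (¬(d ∧ ¬¬c) ∧ ¬(¬d ∧ ¬c))
= ¬a ∨ ((¬d ∨ ¬¬¬c) ∧ ¬(¬d ∧ ¬c))
= ¬a ∨ ((¬d ∨ ¬c) ∧ ¬(¬d ∧ ¬c))
= ¬a ∨ ((¬d ∨ ¬c) ∧ (¬¬d ∨ ¬¬c))
= ¬a ∨ ((¬d ∨ ¬c) ∧ (d ∨ ¬¬c))
= ¬a ∨ ((¬d ∨ ¬c) ∧ (d ∨ c))
= ¬a ∨ (¬d ∧ d) ∨ (¬d ∧ c) ∨ (¬c ∧ d) ∨ (¬c ∧ c)
= ¬a ∨ (¬d ∧ c) ∨ (¬c ∧ d)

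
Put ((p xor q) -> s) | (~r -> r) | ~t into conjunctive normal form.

(~p | q | s | r | ~t) & (~q | p | s | r | ~t)

((p xor q) -> s) | (~r -> r) | ~t
⇔ ~(p xor q) | s | (~r -> r) | ~t   (eliminate ->)
⇔ ~((p | q) & ~(p & q)) | s | (~r -> r) | ~t   (expand xor)
⇔ ~((p | q) & ~(p & q)) | s | ~~r | r | ~t   (eliminate ->)
⇔ ~(p | q) | ~~(p & q) | s | ~~r | r | ~t   (De Morgan)
⇔ (~p & ~q) | ~~(p & q) | s | ~~r | r | ~t   (De Morgan)
⇔ (~p & ~q) | (p & q) | s | ~~r | r | ~t   (double negation)
⇔ (~p & ~q) | (p & q) | s | r | r | ~t   (double negation)
⇔ (~p | p | s | r | r | ~t) & (~p | q | s | r | r | ~t) & (~q | p | s | r | r | ~t) & (~q | q | s | r | r | ~t)   (distribute | over &)
⇔ (~p | q | s | r | ~t) & (~q | p | s | r | ~t)   (simplify)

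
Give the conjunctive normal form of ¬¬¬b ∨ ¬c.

¬¬¬b ∨ ¬c
= ¬b ∨ ¬c   — double negation

¬b ∨ ¬c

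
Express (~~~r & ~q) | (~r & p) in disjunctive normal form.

(~r & ~q) | (~r & p)

(~~~r & ~q) | (~r & p)
⇔ (~r & ~q) | (~r & p)   — double negation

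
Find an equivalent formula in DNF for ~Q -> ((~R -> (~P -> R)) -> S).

Q | (~R & ~P) | S

~Q -> ((~R -> (~P -> R)) -> S)
⇔ ~~Q | ((~R -> (~P -> R)) -> S)   [eliminate ->]
⇔ ~~Q | ~(~R -> (~P -> R)) | S   [eliminate ->]
⇔ ~~Q | ~(~~R | (~P -> R)) | S   [eliminate ->]
⇔ ~~Q | ~(~~R | ~~P | R) | S   [eliminate ->]
⇔ Q | ~(~~R | ~~P | R) | S   [double negation]
⇔ Q | (~~~R & ~~~P & ~R) | S   [De Morgan]
⇔ Q | (~R & ~~~P & ~R) | S   [double negation]
⇔ Q | (~R & ~P & ~R) | S   [double negation]
⇔ Q | (~R & ~P) | S   [simplify]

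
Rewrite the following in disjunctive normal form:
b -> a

b -> a
≡ ~b | a   [eliminate ->]

~b | a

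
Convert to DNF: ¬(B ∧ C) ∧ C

¬(B ∧ C) ∧ C
≡ (¬B ∨ ¬C) ∧ C   [De Morgan]
≡ (¬B ∧ C) ∨ (¬C ∧ C)   [distribute ∧ over ∨]
≡ ¬B ∧ C   [simplify]

¬B ∧ C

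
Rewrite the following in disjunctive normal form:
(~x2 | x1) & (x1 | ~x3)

(~x2 & ~x3) | x1

(~x2 | x1) & (x1 | ~x3)
⇔ (~x2 & x1) | (~x2 & ~x3) | (x1 & x1) | (x1 & ~x3)   — distribute & over |
⇔ (~x2 & ~x3) | x1   — simplify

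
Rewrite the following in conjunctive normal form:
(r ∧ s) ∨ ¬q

(r ∨ ¬q) ∧ (s ∨ ¬q)

(r ∧ s) ∨ ¬q
⇔ (r ∨ ¬q) ∧ (s ∨ ¬q)   [distribute ∨ over ∧]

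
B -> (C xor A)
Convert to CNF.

B -> (C xor A)
≡ ~B | (C xor A)   — eliminate ->
≡ ~B | ((C | A) & ~(C & A))   — expand xor
≡ ~B | ((C | A) & (~C | ~A))   — De Morgan
≡ (~B | C | A) & (~B | ~C | ~A)   — distribute | over &

(~B | C | A) & (~B | ~C | ~A)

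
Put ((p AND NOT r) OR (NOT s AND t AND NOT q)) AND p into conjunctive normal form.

(NOT r OR NOT s) AND (NOT r OR t) AND (NOT r OR NOT q) AND p

((p AND NOT r) OR (NOT s AND t AND NOT q)) AND p
= (p OR NOT s) AND (p OR t) AND (p OR NOT q) AND (NOT r OR NOT s) AND (NOT r OR t) AND (NOT r OR NOT q) AND p   [distribute OR over AND]
= (NOT r OR NOT s) AND (NOT r OR t) AND (NOT r OR NOT q) AND p   [simplify]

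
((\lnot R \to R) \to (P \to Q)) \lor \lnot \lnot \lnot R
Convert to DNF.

((\lnot R \to R) \to (P \to Q)) \lor \lnot \lnot \lnot R
⇔ \lnot (\lnot R \to R) \lor (P \to Q) \lor \lnot \lnot \lnot R
⇔ \lnot (\lnot \lnot R \lor R) \lor (P \to Q) \lor \lnot \lnot \lnot R
⇔ \lnot (\lnot \lnot R \lor R) \lor \lnot P \lor Q \lor \lnot \lnot \lnot R
⇔ \lnot \lnot \lnot R \land \lnot R \lor \lnot P \lor Q \lor \lnot \lnot \lnot R
⇔ \lnot R \land \lnot R \lor \lnot P \lor Q \lor \lnot \lnot \lnot R
⇔ \lnot R \land \lnot R \lor \lnot P \lor Q \lor \lnot R
⇔ \lnot R \lor \lnot P \lor Q

\lnot R \lor \lnot P \lor Q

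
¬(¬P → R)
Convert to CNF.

¬(¬P → R)
⇔ ¬(¬¬P ∨ R)   [eliminate →]
⇔ ¬¬¬P ∧ ¬R   [De Morgan]
⇔ ¬P ∧ ¬R   [double negation]

¬P ∧ ¬R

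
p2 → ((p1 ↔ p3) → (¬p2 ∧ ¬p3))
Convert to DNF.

p2 → ((p1 ↔ p3) → (¬p2 ∧ ¬p3))
= ¬p2 ∨ ((p1 ↔ p3) → (¬p2 ∧ ¬p3))
= ¬p2 ∨ ¬(p1 ↔ p3) ∨ (¬p2 ∧ ¬p3)
= ¬p2 ∨ ¬((p1 → p3) ∧ (p3 → p1)) ∨ (¬p2 ∧ ¬p3)
= ¬p2 ∨ ¬((¬p1 ∨ p3) ∧ (p3 → p1)) ∨ (¬p2 ∧ ¬p3)
= ¬p2 ∨ ¬((¬p1 ∨ p3) ∧ (¬p3 ∨ p1)) ∨ (¬p2 ∧ ¬p3)
= ¬p2 ∨ ¬(¬p1 ∨ p3) ∨ ¬(¬p3 ∨ p1) ∨ (¬p2 ∧ ¬p3)
= ¬p2 ∨ (¬¬p1 ∧ ¬p3) ∨ ¬(¬p3 ∨ p1) ∨ (¬p2 ∧ ¬p3)
= ¬p2 ∨ (p1 ∧ ¬p3) ∨ ¬(¬p3 ∨ p1) ∨ (¬p2 ∧ ¬p3)
= ¬p2 ∨ (p1 ∧ ¬p3) ∨ (¬¬p3 ∧ ¬p1) ∨ (¬p2 ∧ ¬p3)
= ¬p2 ∨ (p1 ∧ ¬p3) ∨ (p3 ∧ ¬p1) ∨ (¬p2 ∧ ¬p3)
= ¬p2 ∨ (p1 ∧ ¬p3) ∨ (p3 ∧ ¬p1)

¬p2 ∨ (p1 ∧ ¬p3) ∨ (p3 ∧ ¬p1)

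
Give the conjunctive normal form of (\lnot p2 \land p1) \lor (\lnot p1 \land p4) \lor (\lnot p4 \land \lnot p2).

(\lnot p2 \lor \lnot p1) \land (\lnot p2 \lor p4)

(\lnot p2 \land p1) \lor (\lnot p1 \land p4) \lor (\lnot p4 \land \lnot p2)
≡ (\lnot p2 \lor \lnot p1 \lor \lnot p4) \land (\lnot p2 \lor \lnot p1 \lor \lnot p2) \land (\lnot p2 \lor p4 \lor \lnot p4) \land (\lnot p2 \lor p4 \lor \lnot p2) \land (p1 \lor \lnot p1 \lor \lnot p4) \land (p1 \lor \lnot p1 \lor \lnot p2) \land (p1 \lor p4 \lor \lnot p4) \land (p1 \lor p4 \lor \lnot p2)   — distribute \lor over \land
≡ (\lnot p2 \lor \lnot p1) \land (\lnot p2 \lor p4)   — simplify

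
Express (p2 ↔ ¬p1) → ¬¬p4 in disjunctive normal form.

(p2 ∧ p1) ∨ (¬p1 ∧ ¬p2) ∨ p4

(p2 ↔ ¬p1) → ¬¬p4
⇔ ¬(p2 ↔ ¬p1) ∨ ¬¬p4   — eliminate →
⇔ ¬((p2 → ¬p1) ∧ (¬p1 → p2)) ∨ ¬¬p4   — eliminate ↔
⇔ ¬((¬p2 ∨ ¬p1) ∧ (¬p1 → p2)) ∨ ¬¬p4   — eliminate →
⇔ ¬((¬p2 ∨ ¬p1) ∧ (¬¬p1 ∨ p2)) ∨ ¬¬p4   — eliminate →
⇔ ¬(¬p2 ∨ ¬p1) ∨ ¬(¬¬p1 ∨ p2) ∨ ¬¬p4   — De Morgan
⇔ (¬¬p2 ∧ ¬¬p1) ∨ ¬(¬¬p1 ∨ p2) ∨ ¬¬p4   — De Morgan
⇔ (p2 ∧ ¬¬p1) ∨ ¬(¬¬p1 ∨ p2) ∨ ¬¬p4   — double negation
⇔ (p2 ∧ p1) ∨ ¬(¬¬p1 ∨ p2) ∨ ¬¬p4   — double negation
⇔ (p2 ∧ p1) ∨ (¬¬¬p1 ∧ ¬p2) ∨ ¬¬p4   — De Morgan
⇔ (p2 ∧ p1) ∨ (¬p1 ∧ ¬p2) ∨ ¬¬p4   — double negation
⇔ (p2 ∧ p1) ∨ (¬p1 ∧ ¬p2) ∨ p4   — double negation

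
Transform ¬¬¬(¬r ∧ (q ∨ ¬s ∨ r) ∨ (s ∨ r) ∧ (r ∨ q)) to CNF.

(r ∨ ¬q) ∧ (r ∨ s) ∧ (¬s ∨ ¬q) ∧ ¬r

¬¬¬(¬r ∧ (q ∨ ¬s ∨ r) ∨ (s ∨ r) ∧ (r ∨ q))
⇔ ¬(¬r ∧ (q ∨ ¬s ∨ r) ∨ (s ∨ r) ∧ (r ∨ q))   (double negation)
⇔ ¬(¬r ∧ (q ∨ ¬s ∨ r)) ∧ ¬((s ∨ r) ∧ (r ∨ q))   (De Morgan)
⇔ (¬¬r ∨ ¬(q ∨ ¬s ∨ r)) ∧ ¬((s ∨ r) ∧ (r ∨ q))   (De Morgan)
⇔ (r ∨ ¬(q ∨ ¬s ∨ r)) ∧ ¬((s ∨ r) ∧ (r ∨ q))   (double negation)
⇔ (r ∨ ¬q ∧ ¬¬s ∧ ¬r) ∧ ¬((s ∨ r) ∧ (r ∨ q))   (De Morgan)
⇔ (r ∨ ¬q ∧ s ∧ ¬r) ∧ ¬((s ∨ r) ∧ (r ∨ q))   (double negation)
⇔ (r ∨ ¬q ∧ s ∧ ¬r) ∧ (¬(s ∨ r) ∨ ¬(r ∨ q))   (De Morgan)
⇔ (r ∨ ¬q ∧ s ∧ ¬r) ∧ (¬s ∧ ¬r ∨ ¬(r ∨ q))   (De Morgan)
⇔ (r ∨ ¬q ∧ s ∧ ¬r) ∧ (¬s ∧ ¬r ∨ ¬r ∧ ¬q)   (De Morgan)
⇔ (r ∨ ¬q) ∧ (r ∨ s) ∧ (r ∨ ¬r) ∧ (¬s ∨ ¬r) ∧ (¬s ∨ ¬q) ∧ (¬r ∨ ¬r) ∧ (¬r ∨ ¬q)   (distribute ∨ over ∧)
⇔ (r ∨ ¬q) ∧ (r ∨ s) ∧ (¬s ∨ ¬q) ∧ ¬r   (simplify)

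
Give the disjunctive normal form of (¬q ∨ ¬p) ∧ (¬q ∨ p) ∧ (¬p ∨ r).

(¬q ∧ ¬p) ∨ (¬q ∧ r)

(¬q ∨ ¬p) ∧ (¬q ∨ p) ∧ (¬p ∨ r)
⇔ (¬q ∧ ¬q ∧ ¬p) ∨ (¬q ∧ ¬q ∧ r) ∨ (¬q ∧ p ∧ ¬p) ∨ (¬q ∧ p ∧ r) ∨ (¬p ∧ ¬q ∧ ¬p) ∨ (¬p ∧ ¬q ∧ r) ∨ (¬p ∧ p ∧ ¬p) ∨ (¬p ∧ p ∧ r)   — distribute ∧ over ∨
⇔ (¬q ∧ ¬p) ∨ (¬q ∧ r)   — simplify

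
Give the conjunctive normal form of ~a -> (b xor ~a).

~a -> (b xor ~a)
= ~~a | (b xor ~a)   — eliminate ->
= ~~a | ((b | ~a) & ~(b & ~a))   — expand xor
= a | ((b | ~a) & ~(b & ~a))   — double negation
= a | ((b | ~a) & (~b | ~~a))   — De Morgan
= a | ((b | ~a) & (~b | a))   — double negation
= (a | b | ~a) & (a | ~b | a)   — distribute | over &
= a | ~b   — simplify

a | ~b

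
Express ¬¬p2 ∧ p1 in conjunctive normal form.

p2 ∧ p1

¬¬p2 ∧ p1
≡ p2 ∧ p1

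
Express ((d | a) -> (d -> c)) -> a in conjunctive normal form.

(d | a) & (~c | a)

((d | a) -> (d -> c)) -> a
= ~((d | a) -> (d -> c)) | a
= ~(~(d | a) | (d -> c)) | a
= ~(~(d | a) | ~d | c) | a
= (~~(d | a) & ~~d & ~c) | a
= ((d | a) & ~~d & ~c) | a
= ((d | a) & d & ~c) | a
= (d | a | a) & (d | a) & (~c | a)
= (d | a) & (~c | a)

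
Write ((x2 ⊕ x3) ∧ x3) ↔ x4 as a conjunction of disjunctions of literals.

(¬x3 ∨ x2 ∨ x4) ∧ (¬x4 ∨ ¬x2 ∨ ¬x3) ∧ (¬x4 ∨ x3)

((x2 ⊕ x3) ∧ x3) ↔ x4
≡ (((x2 ⊕ x3) ∧ x3) → x4) ∧ (x4 → ((x2 ⊕ x3) ∧ x3))   (eliminate ↔)
≡ (¬((x2 ⊕ x3) ∧ x3) ∨ x4) ∧ (x4 → ((x2 ⊕ x3) ∧ x3))   (eliminate →)
≡ (¬((x2 ∨ x3) ∧ ¬(x2 ∧ x3) ∧ x3) ∨ x4) ∧ (x4 → ((x2 ⊕ x3) ∧ x3))   (expand ⊕)
≡ (¬((x2 ∨ x3) ∧ ¬(x2 ∧ x3) ∧ x3) ∨ x4) ∧ (¬x4 ∨ ((x2 ⊕ x3) ∧ x3))   (eliminate →)
≡ (¬((x2 ∨ x3) ∧ ¬(x2 ∧ x3) ∧ x3) ∨ x4) ∧ (¬x4 ∨ ((x2 ∨ x3) ∧ ¬(x2 ∧ x3) ∧ x3))   (expand ⊕)
≡ (¬(x2 ∨ x3) ∨ ¬¬(x2 ∧ x3) ∨ ¬x3 ∨ x4) ∧ (¬x4 ∨ ((x2 ∨ x3) ∧ ¬(x2 ∧ x3) ∧ x3))   (De Morgan)
≡ ((¬x2 ∧ ¬x3) ∨ ¬¬(x2 ∧ x3) ∨ ¬x3 ∨ x4) ∧ (¬x4 ∨ ((x2 ∨ x3) ∧ ¬(x2 ∧ x3) ∧ x3))   (De Morgan)
≡ ((¬x2 ∧ ¬x3) ∨ (x2 ∧ x3) ∨ ¬x3 ∨ x4) ∧ (¬x4 ∨ ((x2 ∨ x3) ∧ ¬(x2 ∧ x3) ∧ x3))   (double negation)
≡ ((¬x2 ∧ ¬x3) ∨ (x2 ∧ x3) ∨ ¬x3 ∨ x4) ∧ (¬x4 ∨ ((x2 ∨ x3) ∧ (¬x2 ∨ ¬x3) ∧ x3))   (De Morgan)
≡ (¬x2 ∨ x2 ∨ ¬x3 ∨ x4) ∧ (¬x2 ∨ x3 ∨ ¬x3 ∨ x4) ∧ (¬x3 ∨ x2 ∨ ¬x3 ∨ x4) ∧ (¬x3 ∨ x3 ∨ ¬x3 ∨ x4) ∧ (¬x4 ∨ x2 ∨ x3) ∧ (¬x4 ∨ ¬x2 ∨ ¬x3) ∧ (¬x4 ∨ x3)   (distribute ∨ over ∧)
≡ (¬x3 ∨ x2 ∨ x4) ∧ (¬x4 ∨ ¬x2 ∨ ¬x3) ∧ (¬x4 ∨ x3)   (simplify)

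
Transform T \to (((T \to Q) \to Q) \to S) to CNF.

(\lnot T \lor Q \lor S) \land (\lnot T \lor \lnot Q \lor S)

T \to (((T \to Q) \to Q) \to S)
≡ \lnot T \lor (((T \to Q) \to Q) \to S)   (eliminate \to)
≡ \lnot T \lor \lnot ((T \to Q) \to Q) \lor S   (eliminate \to)
≡ \lnot T \lor \lnot (\lnot (T \to Q) \lor Q) \lor S   (eliminate \to)
≡ \lnot T \lor \lnot (\lnot (\lnot T \lor Q) \lor Q) \lor S   (eliminate \to)
≡ \lnot T \lor (\lnot \lnot (\lnot T \lor Q) \land \lnot Q) \lor S   (De Morgan)
≡ \lnot T \lor ((\lnot T \lor Q) \land \lnot Q) \lor S   (double negation)
≡ (\lnot T \lor \lnot T \lor Q \lor S) \land (\lnot T \lor \lnot Q \lor S)   (distribute \lor over \land)
≡ (\lnot T \lor Q \lor S) \land (\lnot T \lor \lnot Q \lor S)   (simplify)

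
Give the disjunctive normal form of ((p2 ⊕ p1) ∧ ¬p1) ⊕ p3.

((p2 ⊕ p1) ∧ ¬p1) ⊕ p3
⇔ ((p2 ⊕ p1) ∧ ¬p1 ∧ ¬p3) ∨ (¬((p2 ⊕ p1) ∧ ¬p1) ∧ p3)   [expand ⊕]
⇔ (((p2 ∧ ¬p1) ∨ (¬p2 ∧ p1)) ∧ ¬p1 ∧ ¬p3) ∨ (¬((p2 ⊕ p1) ∧ ¬p1) ∧ p3)   [expand ⊕]
⇔ (((p2 ∧ ¬p1) ∨ (¬p2 ∧ p1)) ∧ ¬p1 ∧ ¬p3) ∨ (¬(((p2 ∧ ¬p1) ∨ (¬p2 ∧ p1)) ∧ ¬p1) ∧ p3)   [expand ⊕]
⇔ (((p2 ∧ ¬p1) ∨ (¬p2 ∧ p1)) ∧ ¬p1 ∧ ¬p3) ∨ ((¬((p2 ∧ ¬p1) ∨ (¬p2 ∧ p1)) ∨ ¬¬p1) ∧ p3)   [De Morgan]
⇔ (((p2 ∧ ¬p1) ∨ (¬p2 ∧ p1)) ∧ ¬p1 ∧ ¬p3) ∨ (((¬(p2 ∧ ¬p1) ∧ ¬(¬p2 ∧ p1)) ∨ ¬¬p1) ∧ p3)   [De Morgan]
⇔ (((p2 ∧ ¬p1) ∨ (¬p2 ∧ p1)) ∧ ¬p1 ∧ ¬p3) ∨ ((((¬p2 ∨ ¬¬p1) ∧ ¬(¬p2 ∧ p1)) ∨ ¬¬p1) ∧ p3)   [De Morgan]
⇔ (((p2 ∧ ¬p1) ∨ (¬p2 ∧ p1)) ∧ ¬p1 ∧ ¬p3) ∨ ((((¬p2 ∨ p1) ∧ ¬(¬p2 ∧ p1)) ∨ ¬¬p1) ∧ p3)   [double negation]
⇔ (((p2 ∧ ¬p1) ∨ (¬p2 ∧ p1)) ∧ ¬p1 ∧ ¬p3) ∨ ((((¬p2 ∨ p1) ∧ (¬¬p2 ∨ ¬p1)) ∨ ¬¬p1) ∧ p3)   [De Morgan]
⇔ (((p2 ∧ ¬p1) ∨ (¬p2 ∧ p1)) ∧ ¬p1 ∧ ¬p3) ∨ ((((¬p2 ∨ p1) ∧ (p2 ∨ ¬p1)) ∨ ¬¬p1) ∧ p3)   [double negation]
⇔ (((p2 ∧ ¬p1) ∨ (¬p2 ∧ p1)) ∧ ¬p1 ∧ ¬p3) ∨ ((((¬p2 ∨ p1) ∧ (p2 ∨ ¬p1)) ∨ p1) ∧ p3)   [double negation]
⇔ (p2 ∧ ¬p1 ∧ ¬p1 ∧ ¬p3) ∨ (¬p2 ∧ p1 ∧ ¬p1 ∧ ¬p3) ∨ (¬p2 ∧ p2 ∧ p3) ∨ (¬p2 ∧ ¬p1 ∧ p3) ∨ (p1 ∧ p2 ∧ p3) ∨ (p1 ∧ ¬p1 ∧ p3) ∨ (p1 ∧ p3)   [distribute ∧ over ∨]
⇔ (p2 ∧ ¬p1 ∧ ¬p3) ∨ (¬p2 ∧ ¬p1 ∧ p3) ∨ (p1 ∧ p3)   [simplify]

(p2 ∧ ¬p1 ∧ ¬p3) ∨ (¬p2 ∧ ¬p1 ∧ p3) ∨ (p1 ∧ p3)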